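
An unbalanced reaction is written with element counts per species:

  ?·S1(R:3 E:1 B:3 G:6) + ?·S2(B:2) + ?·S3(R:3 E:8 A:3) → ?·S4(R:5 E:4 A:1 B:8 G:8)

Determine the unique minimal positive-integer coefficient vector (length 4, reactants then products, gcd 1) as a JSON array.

R: 4·3+6·0+1·3 = 15 | 3·5 = 15
E: 4·1+6·0+1·8 = 12 | 3·4 = 12
A: 4·0+6·0+1·3 = 3 | 3·1 = 3
B: 4·3+6·2+1·0 = 24 | 3·8 = 24
G: 4·6+6·0+1·0 = 24 | 3·8 = 24
gcd(4,6,1,3) = 1

Coefficients: [4, 6, 1, 3]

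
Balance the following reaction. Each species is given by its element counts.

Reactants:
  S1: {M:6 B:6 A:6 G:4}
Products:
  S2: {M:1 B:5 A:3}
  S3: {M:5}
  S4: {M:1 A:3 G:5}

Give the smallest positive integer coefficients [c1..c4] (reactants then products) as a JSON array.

M: 5·6 = 30 | 6·1+4·5+4·1 = 30
B: 5·6 = 30 | 6·5+4·0+4·0 = 30
A: 5·6 = 30 | 6·3+4·0+4·3 = 30
G: 5·4 = 20 | 6·0+4·0+4·5 = 20
gcd(5,6,4,4) = 1

Coefficients: [5, 6, 4, 4]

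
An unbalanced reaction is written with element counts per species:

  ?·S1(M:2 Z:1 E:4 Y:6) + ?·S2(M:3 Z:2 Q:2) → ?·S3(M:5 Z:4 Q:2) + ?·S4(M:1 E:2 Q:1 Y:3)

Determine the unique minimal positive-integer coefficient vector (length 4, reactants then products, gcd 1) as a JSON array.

Coefficients: [2, 5, 3, 4]

M: 2·2+5·3 = 19 | 3·5+4·1 = 19
Z: 2·1+5·2 = 12 | 3·4+4·0 = 12
E: 2·4+5·0 = 8 | 3·0+4·2 = 8
Q: 2·0+5·2 = 10 | 3·2+4·1 = 10
Y: 2·6+5·0 = 12 | 3·0+4·3 = 12
gcd(2,5,3,4) = 1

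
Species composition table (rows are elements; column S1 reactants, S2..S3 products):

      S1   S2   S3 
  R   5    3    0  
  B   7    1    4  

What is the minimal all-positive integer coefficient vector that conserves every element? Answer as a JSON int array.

R: 3·5 = 15 | 5·3+4·0 = 15
B: 3·7 = 21 | 5·1+4·4 = 21
gcd(3,5,4) = 1

Coefficients: [3, 5, 4]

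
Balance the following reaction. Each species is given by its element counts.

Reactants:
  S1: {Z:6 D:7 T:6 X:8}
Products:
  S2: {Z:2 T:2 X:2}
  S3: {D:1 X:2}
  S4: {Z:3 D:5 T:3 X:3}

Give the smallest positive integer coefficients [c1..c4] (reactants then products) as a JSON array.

Z: 5·6 = 30 | 6·2+5·0+6·3 = 30
D: 5·7 = 35 | 6·0+5·1+6·5 = 35
T: 5·6 = 30 | 6·2+5·0+6·3 = 30
X: 5·8 = 40 | 6·2+5·2+6·3 = 40
gcd(5,6,5,6) = 1

Coefficients: [5, 6, 5, 6]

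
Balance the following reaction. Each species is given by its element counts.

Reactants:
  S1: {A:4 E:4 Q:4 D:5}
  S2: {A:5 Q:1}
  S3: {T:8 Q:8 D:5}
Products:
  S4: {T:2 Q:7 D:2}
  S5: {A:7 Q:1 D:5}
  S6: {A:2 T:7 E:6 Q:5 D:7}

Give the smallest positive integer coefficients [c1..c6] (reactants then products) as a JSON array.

A: 6·4+1·5+5·0 = 29 | 6·0+3·7+4·2 = 29
T: 6·0+1·0+5·8 = 40 | 6·2+3·0+4·7 = 40
E: 6·4+1·0+5·0 = 24 | 6·0+3·0+4·6 = 24
Q: 6·4+1·1+5·8 = 65 | 6·7+3·1+4·5 = 65
D: 6·5+1·0+5·5 = 55 | 6·2+3·5+4·7 = 55
gcd(6,1,5,6,3,4) = 1

Coefficients: [6, 1, 5, 6, 3, 4]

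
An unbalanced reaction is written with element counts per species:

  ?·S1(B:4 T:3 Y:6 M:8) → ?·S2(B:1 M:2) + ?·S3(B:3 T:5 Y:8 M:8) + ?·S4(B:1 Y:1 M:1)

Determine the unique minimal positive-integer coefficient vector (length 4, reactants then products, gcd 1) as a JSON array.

B: 5·4 = 20 | 5·1+3·3+6·1 = 20
T: 5·3 = 15 | 5·0+3·5+6·0 = 15
Y: 5·6 = 30 | 5·0+3·8+6·1 = 30
M: 5·8 = 40 | 5·2+3·8+6·1 = 40
gcd(5,5,3,6) = 1

Coefficients: [5, 5, 3, 6]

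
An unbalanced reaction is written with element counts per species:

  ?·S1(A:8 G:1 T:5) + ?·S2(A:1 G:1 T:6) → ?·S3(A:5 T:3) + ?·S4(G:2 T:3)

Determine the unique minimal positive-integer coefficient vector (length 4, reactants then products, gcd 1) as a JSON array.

A: 3·8+1·1 = 25 | 5·5+2·0 = 25
G: 3·1+1·1 = 4 | 5·0+2·2 = 4
T: 3·5+1·6 = 21 | 5·3+2·3 = 21
gcd(3,1,5,2) = 1

Coefficients: [3, 1, 5, 2]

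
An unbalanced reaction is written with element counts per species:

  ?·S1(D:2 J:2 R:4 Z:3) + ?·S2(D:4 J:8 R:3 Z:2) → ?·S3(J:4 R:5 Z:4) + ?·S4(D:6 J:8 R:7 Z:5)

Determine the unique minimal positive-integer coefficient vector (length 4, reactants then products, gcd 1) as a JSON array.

D: 6·2+3·4 = 24 | 1·0+4·6 = 24
J: 6·2+3·8 = 36 | 1·4+4·8 = 36
R: 6·4+3·3 = 33 | 1·5+4·7 = 33
Z: 6·3+3·2 = 24 | 1·4+4·5 = 24
gcd(6,3,1,4) = 1

Coefficients: [6, 3, 1, 4]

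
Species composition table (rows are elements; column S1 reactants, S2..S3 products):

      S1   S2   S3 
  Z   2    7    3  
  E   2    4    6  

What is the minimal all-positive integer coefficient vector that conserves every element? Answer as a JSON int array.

Coefficients: [5, 1, 1]

Z: 5·2 = 10 | 1·7+1·3 = 10
E: 5·2 = 10 | 1·4+1·6 = 10
gcd(5,1,1) = 1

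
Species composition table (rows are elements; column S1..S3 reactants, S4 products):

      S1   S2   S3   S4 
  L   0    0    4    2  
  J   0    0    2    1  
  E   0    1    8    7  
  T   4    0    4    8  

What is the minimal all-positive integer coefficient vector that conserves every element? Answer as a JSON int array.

Coefficients: [3, 6, 1, 2]

L: 3·0+6·0+1·4 = 4 | 2·2 = 4
J: 3·0+6·0+1·2 = 2 | 2·1 = 2
E: 3·0+6·1+1·8 = 14 | 2·7 = 14
T: 3·4+6·0+1·4 = 16 | 2·8 = 16
gcd(3,6,1,2) = 1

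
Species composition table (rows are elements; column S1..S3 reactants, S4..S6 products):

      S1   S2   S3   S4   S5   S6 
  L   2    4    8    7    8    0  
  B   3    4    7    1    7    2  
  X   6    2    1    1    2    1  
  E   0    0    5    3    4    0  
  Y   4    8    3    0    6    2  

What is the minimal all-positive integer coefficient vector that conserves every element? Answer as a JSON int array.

Coefficients: [1, 1, 2, 2, 1, 6]

L: 1·2+1·4+2·8 = 22 | 2·7+1·8+6·0 = 22
B: 1·3+1·4+2·7 = 21 | 2·1+1·7+6·2 = 21
X: 1·6+1·2+2·1 = 10 | 2·1+1·2+6·1 = 10
E: 1·0+1·0+2·5 = 10 | 2·3+1·4+6·0 = 10
Y: 1·4+1·8+2·3 = 18 | 2·0+1·6+6·2 = 18
gcd(1,1,2,2,1,6) = 1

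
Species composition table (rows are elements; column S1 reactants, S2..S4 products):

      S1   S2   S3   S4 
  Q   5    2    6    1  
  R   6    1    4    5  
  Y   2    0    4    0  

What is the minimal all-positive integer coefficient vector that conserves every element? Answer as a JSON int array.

Coefficients: [6, 4, 3, 4]

Q: 6·5 = 30 | 4·2+3·6+4·1 = 30
R: 6·6 = 36 | 4·1+3·4+4·5 = 36
Y: 6·2 = 12 | 4·0+3·4+4·0 = 12
gcd(6,4,3,4) = 1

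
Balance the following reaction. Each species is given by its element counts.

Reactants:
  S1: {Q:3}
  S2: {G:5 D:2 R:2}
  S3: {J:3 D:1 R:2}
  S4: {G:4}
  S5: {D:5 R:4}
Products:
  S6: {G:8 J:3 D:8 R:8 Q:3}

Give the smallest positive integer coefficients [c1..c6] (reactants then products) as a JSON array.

G: 4·0+4·5+4·0+3·4+4·0 = 32 | 4·8 = 32
J: 4·0+4·0+4·3+3·0+4·0 = 12 | 4·3 = 12
D: 4·0+4·2+4·1+3·0+4·5 = 32 | 4·8 = 32
R: 4·0+4·2+4·2+3·0+4·4 = 32 | 4·8 = 32
Q: 4·3+4·0+4·0+3·0+4·0 = 12 | 4·3 = 12
gcd(4,4,4,3,4,4) = 1

Coefficients: [4, 4, 4, 3, 4, 4]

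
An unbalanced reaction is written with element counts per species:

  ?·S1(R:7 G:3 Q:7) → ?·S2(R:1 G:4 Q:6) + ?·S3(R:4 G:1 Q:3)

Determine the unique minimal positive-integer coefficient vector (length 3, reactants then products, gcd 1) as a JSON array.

R: 3·7 = 21 | 1·1+5·4 = 21
G: 3·3 = 9 | 1·4+5·1 = 9
Q: 3·7 = 21 | 1·6+5·3 = 21
gcd(3,1,5) = 1

Coefficients: [3, 1, 5]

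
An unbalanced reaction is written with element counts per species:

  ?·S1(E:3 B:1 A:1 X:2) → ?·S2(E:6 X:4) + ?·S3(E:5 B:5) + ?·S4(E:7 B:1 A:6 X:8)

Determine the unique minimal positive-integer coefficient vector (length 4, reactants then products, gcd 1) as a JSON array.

E: 6·3 = 18 | 1·6+1·5+1·7 = 18
B: 6·1 = 6 | 1·0+1·5+1·1 = 6
A: 6·1 = 6 | 1·0+1·0+1·6 = 6
X: 6·2 = 12 | 1·4+1·0+1·8 = 12
gcd(6,1,1,1) = 1

Coefficients: [6, 1, 1, 1]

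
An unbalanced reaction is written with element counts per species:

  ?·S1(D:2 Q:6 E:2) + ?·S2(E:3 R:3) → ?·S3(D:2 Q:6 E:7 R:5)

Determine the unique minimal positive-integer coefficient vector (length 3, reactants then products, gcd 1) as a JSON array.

D: 3·2+5·0 = 6 | 3·2 = 6
Q: 3·6+5·0 = 18 | 3·6 = 18
E: 3·2+5·3 = 21 | 3·7 = 21
R: 3·0+5·3 = 15 | 3·5 = 15
gcd(3,5,3) = 1

Coefficients: [3, 5, 3]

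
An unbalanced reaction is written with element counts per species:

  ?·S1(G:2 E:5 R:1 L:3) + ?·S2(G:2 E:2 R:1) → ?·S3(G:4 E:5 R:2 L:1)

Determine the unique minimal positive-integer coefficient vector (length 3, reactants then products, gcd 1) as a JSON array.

Coefficients: [1, 5, 3]

G: 1·2+5·2 = 12 | 3·4 = 12
E: 1·5+5·2 = 15 | 3·5 = 15
R: 1·1+5·1 = 6 | 3·2 = 6
L: 1·3+5·0 = 3 | 3·1 = 3
gcd(1,5,3) = 1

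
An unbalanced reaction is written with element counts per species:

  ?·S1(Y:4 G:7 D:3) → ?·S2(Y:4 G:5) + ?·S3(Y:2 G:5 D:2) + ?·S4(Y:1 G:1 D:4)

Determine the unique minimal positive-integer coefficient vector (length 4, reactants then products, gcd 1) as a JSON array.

Y: 6·4 = 24 | 3·4+5·2+2·1 = 24
G: 6·7 = 42 | 3·5+5·5+2·1 = 42
D: 6·3 = 18 | 3·0+5·2+2·4 = 18
gcd(6,3,5,2) = 1

Coefficients: [6, 3, 5, 2]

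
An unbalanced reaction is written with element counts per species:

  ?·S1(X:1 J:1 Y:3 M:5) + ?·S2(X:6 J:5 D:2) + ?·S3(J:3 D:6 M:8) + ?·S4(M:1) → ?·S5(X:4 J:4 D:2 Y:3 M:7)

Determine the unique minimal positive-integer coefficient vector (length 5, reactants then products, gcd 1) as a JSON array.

X: 6·1+3·6+1·0+4·0 = 24 | 6·4 = 24
J: 6·1+3·5+1·3+4·0 = 24 | 6·4 = 24
D: 6·0+3·2+1·6+4·0 = 12 | 6·2 = 12
Y: 6·3+3·0+1·0+4·0 = 18 | 6·3 = 18
M: 6·5+3·0+1·8+4·1 = 42 | 6·7 = 42
gcd(6,3,1,4,6) = 1

Coefficients: [6, 3, 1, 4, 6]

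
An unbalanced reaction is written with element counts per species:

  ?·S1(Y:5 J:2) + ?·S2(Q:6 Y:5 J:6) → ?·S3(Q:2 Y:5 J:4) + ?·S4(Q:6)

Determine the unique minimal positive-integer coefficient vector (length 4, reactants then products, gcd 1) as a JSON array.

Coefficients: [3, 3, 6, 1]

Q: 3·0+3·6 = 18 | 6·2+1·6 = 18
Y: 3·5+3·5 = 30 | 6·5+1·0 = 30
J: 3·2+3·6 = 24 | 6·4+1·0 = 24
gcd(3,3,6,1) = 1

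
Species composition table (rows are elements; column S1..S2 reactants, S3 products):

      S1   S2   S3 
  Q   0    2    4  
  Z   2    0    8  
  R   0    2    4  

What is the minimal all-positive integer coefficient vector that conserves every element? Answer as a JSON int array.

Q: 4·0+2·2 = 4 | 1·4 = 4
Z: 4·2+2·0 = 8 | 1·8 = 8
R: 4·0+2·2 = 4 | 1·4 = 4
gcd(4,2,1) = 1

Coefficients: [4, 2, 1]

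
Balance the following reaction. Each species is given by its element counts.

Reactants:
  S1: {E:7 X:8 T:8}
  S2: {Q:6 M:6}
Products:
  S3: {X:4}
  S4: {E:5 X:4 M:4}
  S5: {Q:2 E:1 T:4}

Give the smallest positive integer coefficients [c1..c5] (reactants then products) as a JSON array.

Q: 3·0+2·6 = 12 | 3·0+3·0+6·2 = 12
E: 3·7+2·0 = 21 | 3·0+3·5+6·1 = 21
X: 3·8+2·0 = 24 | 3·4+3·4+6·0 = 24
M: 3·0+2·6 = 12 | 3·0+3·4+6·0 = 12
T: 3·8+2·0 = 24 | 3·0+3·0+6·4 = 24
gcd(3,2,3,3,6) = 1

Coefficients: [3, 2, 3, 3, 6]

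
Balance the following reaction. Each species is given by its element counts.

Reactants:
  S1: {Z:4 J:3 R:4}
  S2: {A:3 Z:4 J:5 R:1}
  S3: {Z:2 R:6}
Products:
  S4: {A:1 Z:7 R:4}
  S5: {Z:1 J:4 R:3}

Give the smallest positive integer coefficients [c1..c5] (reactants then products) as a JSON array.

Coefficients: [5, 1, 1, 3, 5]

A: 5·0+1·3+1·0 = 3 | 3·1+5·0 = 3
Z: 5·4+1·4+1·2 = 26 | 3·7+5·1 = 26
J: 5·3+1·5+1·0 = 20 | 3·0+5·4 = 20
R: 5·4+1·1+1·6 = 27 | 3·4+5·3 = 27
gcd(5,1,1,3,5) = 1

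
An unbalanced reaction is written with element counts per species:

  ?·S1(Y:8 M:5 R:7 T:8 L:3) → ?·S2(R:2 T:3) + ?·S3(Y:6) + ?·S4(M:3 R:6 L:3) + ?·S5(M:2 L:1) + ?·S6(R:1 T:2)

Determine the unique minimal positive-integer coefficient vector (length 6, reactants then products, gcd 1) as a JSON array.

Y: 3·8 = 24 | 6·0+4·6+1·0+6·0+3·0 = 24
M: 3·5 = 15 | 6·0+4·0+1·3+6·2+3·0 = 15
R: 3·7 = 21 | 6·2+4·0+1·6+6·0+3·1 = 21
T: 3·8 = 24 | 6·3+4·0+1·0+6·0+3·2 = 24
L: 3·3 = 9 | 6·0+4·0+1·3+6·1+3·0 = 9
gcd(3,6,4,1,6,3) = 1

Coefficients: [3, 6, 4, 1, 6, 3]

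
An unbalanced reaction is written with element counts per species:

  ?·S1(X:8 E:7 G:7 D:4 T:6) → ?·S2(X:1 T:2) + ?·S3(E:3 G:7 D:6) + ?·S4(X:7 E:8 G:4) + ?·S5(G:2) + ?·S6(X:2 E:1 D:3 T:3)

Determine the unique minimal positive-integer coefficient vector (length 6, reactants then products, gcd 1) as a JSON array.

Coefficients: [3, 6, 1, 2, 3, 2]

X: 3·8 = 24 | 6·1+1·0+2·7+3·0+2·2 = 24
E: 3·7 = 21 | 6·0+1·3+2·8+3·0+2·1 = 21
G: 3·7 = 21 | 6·0+1·7+2·4+3·2+2·0 = 21
D: 3·4 = 12 | 6·0+1·6+2·0+3·0+2·3 = 12
T: 3·6 = 18 | 6·2+1·0+2·0+3·0+2·3 = 18
gcd(3,6,1,2,3,2) = 1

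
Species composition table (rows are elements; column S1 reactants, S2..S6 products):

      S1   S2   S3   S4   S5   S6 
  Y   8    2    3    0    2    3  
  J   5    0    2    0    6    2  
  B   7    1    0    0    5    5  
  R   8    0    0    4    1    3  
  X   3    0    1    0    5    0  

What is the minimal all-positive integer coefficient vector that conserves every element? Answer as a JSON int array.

Coefficients: [2, 4, 1, 3, 1, 1]

Y: 2·8 = 16 | 4·2+1·3+3·0+1·2+1·3 = 16
J: 2·5 = 10 | 4·0+1·2+3·0+1·6+1·2 = 10
B: 2·7 = 14 | 4·1+1·0+3·0+1·5+1·5 = 14
R: 2·8 = 16 | 4·0+1·0+3·4+1·1+1·3 = 16
X: 2·3 = 6 | 4·0+1·1+3·0+1·5+1·0 = 6
gcd(2,4,1,3,1,1) = 1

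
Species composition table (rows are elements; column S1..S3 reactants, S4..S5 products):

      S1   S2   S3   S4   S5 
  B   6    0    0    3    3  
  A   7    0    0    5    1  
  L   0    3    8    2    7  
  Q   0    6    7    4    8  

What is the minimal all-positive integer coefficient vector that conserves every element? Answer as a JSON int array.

Coefficients: [4, 5, 2, 5, 3]

B: 4·6+5·0+2·0 = 24 | 5·3+3·3 = 24
A: 4·7+5·0+2·0 = 28 | 5·5+3·1 = 28
L: 4·0+5·3+2·8 = 31 | 5·2+3·7 = 31
Q: 4·0+5·6+2·7 = 44 | 5·4+3·8 = 44
gcd(4,5,2,5,3) = 1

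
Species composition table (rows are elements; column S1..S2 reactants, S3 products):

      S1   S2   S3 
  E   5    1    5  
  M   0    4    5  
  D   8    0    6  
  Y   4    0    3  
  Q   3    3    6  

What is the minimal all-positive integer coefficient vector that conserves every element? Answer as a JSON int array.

E: 3·5+5·1 = 20 | 4·5 = 20
M: 3·0+5·4 = 20 | 4·5 = 20
D: 3·8+5·0 = 24 | 4·6 = 24
Y: 3·4+5·0 = 12 | 4·3 = 12
Q: 3·3+5·3 = 24 | 4·6 = 24
gcd(3,5,4) = 1

Coefficients: [3, 5, 4]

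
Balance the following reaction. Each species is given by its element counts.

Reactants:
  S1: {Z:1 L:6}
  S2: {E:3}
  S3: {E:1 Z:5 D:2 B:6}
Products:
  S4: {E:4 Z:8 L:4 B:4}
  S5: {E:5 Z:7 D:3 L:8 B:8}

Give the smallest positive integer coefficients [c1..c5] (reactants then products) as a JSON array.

E: 6·0+6·3+6·1 = 24 | 1·4+4·5 = 24
Z: 6·1+6·0+6·5 = 36 | 1·8+4·7 = 36
D: 6·0+6·0+6·2 = 12 | 1·0+4·3 = 12
L: 6·6+6·0+6·0 = 36 | 1·4+4·8 = 36
B: 6·0+6·0+6·6 = 36 | 1·4+4·8 = 36
gcd(6,6,6,1,4) = 1

Coefficients: [6, 6, 6, 1, 4]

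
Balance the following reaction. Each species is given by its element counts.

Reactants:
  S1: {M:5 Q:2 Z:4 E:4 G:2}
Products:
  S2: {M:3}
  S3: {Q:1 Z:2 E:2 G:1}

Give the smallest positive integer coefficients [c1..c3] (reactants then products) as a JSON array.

Coefficients: [3, 5, 6]

M: 3·5 = 15 | 5·3+6·0 = 15
Q: 3·2 = 6 | 5·0+6·1 = 6
Z: 3·4 = 12 | 5·0+6·2 = 12
E: 3·4 = 12 | 5·0+6·2 = 12
G: 3·2 = 6 | 5·0+6·1 = 6
gcd(3,5,6) = 1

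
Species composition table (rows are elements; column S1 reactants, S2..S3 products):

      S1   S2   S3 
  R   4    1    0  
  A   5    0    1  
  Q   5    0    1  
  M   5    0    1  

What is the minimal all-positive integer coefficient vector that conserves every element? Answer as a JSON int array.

Coefficients: [1, 4, 5]

R: 1·4 = 4 | 4·1+5·0 = 4
A: 1·5 = 5 | 4·0+5·1 = 5
Q: 1·5 = 5 | 4·0+5·1 = 5
M: 1·5 = 5 | 4·0+5·1 = 5
gcd(1,4,5) = 1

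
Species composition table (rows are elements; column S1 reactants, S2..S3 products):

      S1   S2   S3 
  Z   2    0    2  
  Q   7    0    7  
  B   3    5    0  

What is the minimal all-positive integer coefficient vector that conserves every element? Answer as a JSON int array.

Coefficients: [5, 3, 5]

Z: 5·2 = 10 | 3·0+5·2 = 10
Q: 5·7 = 35 | 3·0+5·7 = 35
B: 5·3 = 15 | 3·5+5·0 = 15
gcd(5,3,5) = 1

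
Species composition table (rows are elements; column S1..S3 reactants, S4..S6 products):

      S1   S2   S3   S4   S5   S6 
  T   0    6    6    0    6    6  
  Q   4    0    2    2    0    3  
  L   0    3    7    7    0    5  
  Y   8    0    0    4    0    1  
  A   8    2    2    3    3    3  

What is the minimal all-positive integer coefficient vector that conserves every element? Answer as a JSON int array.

T: 2·0+2·6+5·6 = 42 | 3·0+3·6+4·6 = 42
Q: 2·4+2·0+5·2 = 18 | 3·2+3·0+4·3 = 18
L: 2·0+2·3+5·7 = 41 | 3·7+3·0+4·5 = 41
Y: 2·8+2·0+5·0 = 16 | 3·4+3·0+4·1 = 16
A: 2·8+2·2+5·2 = 30 | 3·3+3·3+4·3 = 30
gcd(2,2,5,3,3,4) = 1

Coefficients: [2, 2, 5, 3, 3, 4]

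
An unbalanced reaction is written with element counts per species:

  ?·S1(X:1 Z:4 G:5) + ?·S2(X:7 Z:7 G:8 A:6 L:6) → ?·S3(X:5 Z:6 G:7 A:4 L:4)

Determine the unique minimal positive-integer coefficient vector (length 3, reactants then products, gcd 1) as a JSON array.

Coefficients: [1, 2, 3]

X: 1·1+2·7 = 15 | 3·5 = 15
Z: 1·4+2·7 = 18 | 3·6 = 18
G: 1·5+2·8 = 21 | 3·7 = 21
A: 1·0+2·6 = 12 | 3·4 = 12
L: 1·0+2·6 = 12 | 3·4 = 12
gcd(1,2,3) = 1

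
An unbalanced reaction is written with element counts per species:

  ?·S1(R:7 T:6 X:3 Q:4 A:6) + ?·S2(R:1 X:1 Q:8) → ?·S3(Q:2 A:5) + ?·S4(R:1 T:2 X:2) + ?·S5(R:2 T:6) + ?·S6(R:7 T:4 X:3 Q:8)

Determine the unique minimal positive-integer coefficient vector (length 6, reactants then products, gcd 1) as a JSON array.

R: 5·7+4·1 = 39 | 6·0+2·1+1·2+5·7 = 39
T: 5·6+4·0 = 30 | 6·0+2·2+1·6+5·4 = 30
X: 5·3+4·1 = 19 | 6·0+2·2+1·0+5·3 = 19
Q: 5·4+4·8 = 52 | 6·2+2·0+1·0+5·8 = 52
A: 5·6+4·0 = 30 | 6·5+2·0+1·0+5·0 = 30
gcd(5,4,6,2,1,5) = 1

Coefficients: [5, 4, 6, 2, 1, 5]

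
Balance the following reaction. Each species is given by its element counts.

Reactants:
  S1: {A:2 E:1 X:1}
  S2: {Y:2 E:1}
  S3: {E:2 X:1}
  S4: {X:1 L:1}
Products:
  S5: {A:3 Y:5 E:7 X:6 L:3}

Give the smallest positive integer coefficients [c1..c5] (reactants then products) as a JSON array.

A: 3·2+5·0+3·0+6·0 = 6 | 2·3 = 6
Y: 3·0+5·2+3·0+6·0 = 10 | 2·5 = 10
E: 3·1+5·1+3·2+6·0 = 14 | 2·7 = 14
X: 3·1+5·0+3·1+6·1 = 12 | 2·6 = 12
L: 3·0+5·0+3·0+6·1 = 6 | 2·3 = 6
gcd(3,5,3,6,2) = 1

Coefficients: [3, 5, 3, 6, 2]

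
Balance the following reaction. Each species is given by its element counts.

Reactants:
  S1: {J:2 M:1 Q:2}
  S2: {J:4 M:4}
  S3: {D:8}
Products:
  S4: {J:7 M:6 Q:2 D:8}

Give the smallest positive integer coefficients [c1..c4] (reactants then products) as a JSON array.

J: 4·2+5·4+4·0 = 28 | 4·7 = 28
M: 4·1+5·4+4·0 = 24 | 4·6 = 24
Q: 4·2+5·0+4·0 = 8 | 4·2 = 8
D: 4·0+5·0+4·8 = 32 | 4·8 = 32
gcd(4,5,4,4) = 1

Coefficients: [4, 5, 4, 4]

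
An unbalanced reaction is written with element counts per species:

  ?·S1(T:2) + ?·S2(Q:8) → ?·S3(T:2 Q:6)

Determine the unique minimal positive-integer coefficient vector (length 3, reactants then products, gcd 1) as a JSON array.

T: 4·2+3·0 = 8 | 4·2 = 8
Q: 4·0+3·8 = 24 | 4·6 = 24
gcd(4,3,4) = 1

Coefficients: [4, 3, 4]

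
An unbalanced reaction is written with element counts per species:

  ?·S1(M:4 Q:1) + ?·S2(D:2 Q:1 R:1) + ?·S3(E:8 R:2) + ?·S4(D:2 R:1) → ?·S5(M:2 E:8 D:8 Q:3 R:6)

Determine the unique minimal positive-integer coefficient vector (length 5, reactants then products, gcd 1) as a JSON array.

M: 1·4+5·0+2·0+3·0 = 4 | 2·2 = 4
E: 1·0+5·0+2·8+3·0 = 16 | 2·8 = 16
D: 1·0+5·2+2·0+3·2 = 16 | 2·8 = 16
Q: 1·1+5·1+2·0+3·0 = 6 | 2·3 = 6
R: 1·0+5·1+2·2+3·1 = 12 | 2·6 = 12
gcd(1,5,2,3,2) = 1

Coefficients: [1, 5, 2, 3, 2]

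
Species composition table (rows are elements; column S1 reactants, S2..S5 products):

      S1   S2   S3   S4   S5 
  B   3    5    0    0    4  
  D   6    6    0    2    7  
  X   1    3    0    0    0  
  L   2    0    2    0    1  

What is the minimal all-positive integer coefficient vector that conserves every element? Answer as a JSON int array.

B: 6·3 = 18 | 2·5+5·0+5·0+2·4 = 18
D: 6·6 = 36 | 2·6+5·0+5·2+2·7 = 36
X: 6·1 = 6 | 2·3+5·0+5·0+2·0 = 6
L: 6·2 = 12 | 2·0+5·2+5·0+2·1 = 12
gcd(6,2,5,5,2) = 1

Coefficients: [6, 2, 5, 5, 2]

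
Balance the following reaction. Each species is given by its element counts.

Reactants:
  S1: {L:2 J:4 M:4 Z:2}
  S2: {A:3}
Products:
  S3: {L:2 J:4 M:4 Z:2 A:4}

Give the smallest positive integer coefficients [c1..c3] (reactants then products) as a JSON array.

L: 3·2+4·0 = 6 | 3·2 = 6
J: 3·4+4·0 = 12 | 3·4 = 12
M: 3·4+4·0 = 12 | 3·4 = 12
Z: 3·2+4·0 = 6 | 3·2 = 6
A: 3·0+4·3 = 12 | 3·4 = 12
gcd(3,4,3) = 1

Coefficients: [3, 4, 3]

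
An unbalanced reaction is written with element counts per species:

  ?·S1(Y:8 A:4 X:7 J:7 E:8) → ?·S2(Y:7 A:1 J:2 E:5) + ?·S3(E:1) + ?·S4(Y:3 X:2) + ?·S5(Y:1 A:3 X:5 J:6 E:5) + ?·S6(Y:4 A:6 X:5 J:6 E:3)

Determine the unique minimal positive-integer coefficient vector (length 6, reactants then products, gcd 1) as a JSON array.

Y: 6·8 = 48 | 3·7+5·0+6·3+5·1+1·4 = 48
A: 6·4 = 24 | 3·1+5·0+6·0+5·3+1·6 = 24
X: 6·7 = 42 | 3·0+5·0+6·2+5·5+1·5 = 42
J: 6·7 = 42 | 3·2+5·0+6·0+5·6+1·6 = 42
E: 6·8 = 48 | 3·5+5·1+6·0+5·5+1·3 = 48
gcd(6,3,5,6,5,1) = 1

Coefficients: [6, 3, 5, 6, 5, 1]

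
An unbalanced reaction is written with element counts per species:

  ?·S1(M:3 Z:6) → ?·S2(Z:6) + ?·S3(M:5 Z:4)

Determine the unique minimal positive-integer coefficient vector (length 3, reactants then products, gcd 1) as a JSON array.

M: 5·3 = 15 | 3·0+3·5 = 15
Z: 5·6 = 30 | 3·6+3·4 = 30
gcd(5,3,3) = 1

Coefficients: [5, 3, 3]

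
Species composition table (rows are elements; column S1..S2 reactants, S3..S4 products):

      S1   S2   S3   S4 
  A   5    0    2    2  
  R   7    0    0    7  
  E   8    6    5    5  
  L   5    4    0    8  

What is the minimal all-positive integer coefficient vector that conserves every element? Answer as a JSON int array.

Coefficients: [4, 3, 6, 4]

A: 4·5+3·0 = 20 | 6·2+4·2 = 20
R: 4·7+3·0 = 28 | 6·0+4·7 = 28
E: 4·8+3·6 = 50 | 6·5+4·5 = 50
L: 4·5+3·4 = 32 | 6·0+4·8 = 32
gcd(4,3,6,4) = 1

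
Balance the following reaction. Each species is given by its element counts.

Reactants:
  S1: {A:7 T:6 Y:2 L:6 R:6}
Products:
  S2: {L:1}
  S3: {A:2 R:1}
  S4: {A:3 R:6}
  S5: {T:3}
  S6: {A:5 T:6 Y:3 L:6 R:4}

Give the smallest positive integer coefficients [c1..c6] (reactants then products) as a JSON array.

A: 3·7 = 21 | 6·0+4·2+1·3+2·0+2·5 = 21
T: 3·6 = 18 | 6·0+4·0+1·0+2·3+2·6 = 18
Y: 3·2 = 6 | 6·0+4·0+1·0+2·0+2·3 = 6
L: 3·6 = 18 | 6·1+4·0+1·0+2·0+2·6 = 18
R: 3·6 = 18 | 6·0+4·1+1·6+2·0+2·4 = 18
gcd(3,6,4,1,2,2) = 1

Coefficients: [3, 6, 4, 1, 2, 2]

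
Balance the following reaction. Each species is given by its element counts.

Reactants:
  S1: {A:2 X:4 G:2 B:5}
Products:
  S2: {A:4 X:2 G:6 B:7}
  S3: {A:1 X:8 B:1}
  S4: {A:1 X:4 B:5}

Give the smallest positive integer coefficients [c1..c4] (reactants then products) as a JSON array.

A: 6·2 = 12 | 2·4+1·1+3·1 = 12
X: 6·4 = 24 | 2·2+1·8+3·4 = 24
G: 6·2 = 12 | 2·6+1·0+3·0 = 12
B: 6·5 = 30 | 2·7+1·1+3·5 = 30
gcd(6,2,1,3) = 1

Coefficients: [6, 2, 1, 3]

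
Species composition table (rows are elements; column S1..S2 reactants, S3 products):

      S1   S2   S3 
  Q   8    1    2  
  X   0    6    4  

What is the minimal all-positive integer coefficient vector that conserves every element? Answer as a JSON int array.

Q: 1·8+4·1 = 12 | 6·2 = 12
X: 1·0+4·6 = 24 | 6·4 = 24
gcd(1,4,6) = 1

Coefficients: [1, 4, 6]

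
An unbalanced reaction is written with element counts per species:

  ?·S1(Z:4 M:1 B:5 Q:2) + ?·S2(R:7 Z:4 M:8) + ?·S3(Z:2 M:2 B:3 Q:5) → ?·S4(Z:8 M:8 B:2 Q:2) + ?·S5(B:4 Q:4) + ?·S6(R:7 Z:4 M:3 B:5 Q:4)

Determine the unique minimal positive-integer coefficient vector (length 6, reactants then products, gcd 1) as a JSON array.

R: 5·0+3·7+6·0 = 21 | 4·0+5·0+3·7 = 21
Z: 5·4+3·4+6·2 = 44 | 4·8+5·0+3·4 = 44
M: 5·1+3·8+6·2 = 41 | 4·8+5·0+3·3 = 41
B: 5·5+3·0+6·3 = 43 | 4·2+5·4+3·5 = 43
Q: 5·2+3·0+6·5 = 40 | 4·2+5·4+3·4 = 40
gcd(5,3,6,4,5,3) = 1

Coefficients: [5, 3, 6, 4, 5, 3]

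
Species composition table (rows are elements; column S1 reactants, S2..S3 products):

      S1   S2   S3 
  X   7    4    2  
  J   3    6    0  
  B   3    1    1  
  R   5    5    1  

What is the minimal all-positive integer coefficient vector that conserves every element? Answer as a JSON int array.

Coefficients: [2, 1, 5]

X: 2·7 = 14 | 1·4+5·2 = 14
J: 2·3 = 6 | 1·6+5·0 = 6
B: 2·3 = 6 | 1·1+5·1 = 6
R: 2·5 = 10 | 1·5+5·1 = 10
gcd(2,1,5) = 1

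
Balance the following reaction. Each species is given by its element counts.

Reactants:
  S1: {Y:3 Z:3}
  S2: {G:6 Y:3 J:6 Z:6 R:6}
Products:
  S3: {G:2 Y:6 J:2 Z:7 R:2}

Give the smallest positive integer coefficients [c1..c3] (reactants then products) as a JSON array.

Coefficients: [5, 1, 3]

G: 5·0+1·6 = 6 | 3·2 = 6
Y: 5·3+1·3 = 18 | 3·6 = 18
J: 5·0+1·6 = 6 | 3·2 = 6
Z: 5·3+1·6 = 21 | 3·7 = 21
R: 5·0+1·6 = 6 | 3·2 = 6
gcd(5,1,3) = 1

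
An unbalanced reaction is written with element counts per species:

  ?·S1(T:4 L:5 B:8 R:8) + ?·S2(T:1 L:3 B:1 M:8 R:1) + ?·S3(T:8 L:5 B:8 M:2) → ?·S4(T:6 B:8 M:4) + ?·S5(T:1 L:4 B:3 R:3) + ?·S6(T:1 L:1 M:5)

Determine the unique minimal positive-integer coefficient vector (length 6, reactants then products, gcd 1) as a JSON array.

Coefficients: [1, 4, 1, 1, 4, 6]

T: 1·4+4·1+1·8 = 16 | 1·6+4·1+6·1 = 16
L: 1·5+4·3+1·5 = 22 | 1·0+4·4+6·1 = 22
B: 1·8+4·1+1·8 = 20 | 1·8+4·3+6·0 = 20
M: 1·0+4·8+1·2 = 34 | 1·4+4·0+6·5 = 34
R: 1·8+4·1+1·0 = 12 | 1·0+4·3+6·0 = 12
gcd(1,4,1,1,4,6) = 1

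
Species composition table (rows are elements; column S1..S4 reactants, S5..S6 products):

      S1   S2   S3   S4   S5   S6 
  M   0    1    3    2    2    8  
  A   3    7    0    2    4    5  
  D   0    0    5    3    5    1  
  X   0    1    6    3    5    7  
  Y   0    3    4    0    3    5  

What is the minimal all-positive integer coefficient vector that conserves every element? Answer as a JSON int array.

M: 6·0+1·1+5·3+2·2 = 20 | 6·2+1·8 = 20
A: 6·3+1·7+5·0+2·2 = 29 | 6·4+1·5 = 29
D: 6·0+1·0+5·5+2·3 = 31 | 6·5+1·1 = 31
X: 6·0+1·1+5·6+2·3 = 37 | 6·5+1·7 = 37
Y: 6·0+1·3+5·4+2·0 = 23 | 6·3+1·5 = 23
gcd(6,1,5,2,6,1) = 1

Coefficients: [6, 1, 5, 2, 6, 1]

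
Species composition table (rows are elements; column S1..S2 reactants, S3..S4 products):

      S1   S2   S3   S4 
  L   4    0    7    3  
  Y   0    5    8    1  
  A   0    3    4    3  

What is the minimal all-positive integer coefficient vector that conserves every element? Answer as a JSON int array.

Coefficients: [6, 5, 3, 1]

L: 6·4+5·0 = 24 | 3·7+1·3 = 24
Y: 6·0+5·5 = 25 | 3·8+1·1 = 25
A: 6·0+5·3 = 15 | 3·4+1·3 = 15
gcd(6,5,3,1) = 1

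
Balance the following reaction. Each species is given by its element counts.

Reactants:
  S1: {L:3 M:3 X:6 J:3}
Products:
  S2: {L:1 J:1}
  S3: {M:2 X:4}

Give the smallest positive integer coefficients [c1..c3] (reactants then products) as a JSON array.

L: 2·3 = 6 | 6·1+3·0 = 6
M: 2·3 = 6 | 6·0+3·2 = 6
X: 2·6 = 12 | 6·0+3·4 = 12
J: 2·3 = 6 | 6·1+3·0 = 6
gcd(2,6,3) = 1

Coefficients: [2, 6, 3]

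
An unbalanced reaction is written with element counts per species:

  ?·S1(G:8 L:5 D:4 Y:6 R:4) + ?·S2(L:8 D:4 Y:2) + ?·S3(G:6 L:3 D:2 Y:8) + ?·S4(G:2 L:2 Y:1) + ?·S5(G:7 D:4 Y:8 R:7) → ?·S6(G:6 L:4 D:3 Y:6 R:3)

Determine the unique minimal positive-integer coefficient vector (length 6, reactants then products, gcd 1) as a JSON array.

G: 1·8+1·0+1·6+4·2+2·7 = 36 | 6·6 = 36
L: 1·5+1·8+1·3+4·2+2·0 = 24 | 6·4 = 24
D: 1·4+1·4+1·2+4·0+2·4 = 18 | 6·3 = 18
Y: 1·6+1·2+1·8+4·1+2·8 = 36 | 6·6 = 36
R: 1·4+1·0+1·0+4·0+2·7 = 18 | 6·3 = 18
gcd(1,1,1,4,2,6) = 1

Coefficients: [1, 1, 1, 4, 2, 6]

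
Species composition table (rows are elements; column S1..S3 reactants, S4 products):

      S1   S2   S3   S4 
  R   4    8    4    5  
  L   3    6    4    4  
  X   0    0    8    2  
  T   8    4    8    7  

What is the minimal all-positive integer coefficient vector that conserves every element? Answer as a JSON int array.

Coefficients: [2, 1, 1, 4]

R: 2·4+1·8+1·4 = 20 | 4·5 = 20
L: 2·3+1·6+1·4 = 16 | 4·4 = 16
X: 2·0+1·0+1·8 = 8 | 4·2 = 8
T: 2·8+1·4+1·8 = 28 | 4·7 = 28
gcd(2,1,1,4) = 1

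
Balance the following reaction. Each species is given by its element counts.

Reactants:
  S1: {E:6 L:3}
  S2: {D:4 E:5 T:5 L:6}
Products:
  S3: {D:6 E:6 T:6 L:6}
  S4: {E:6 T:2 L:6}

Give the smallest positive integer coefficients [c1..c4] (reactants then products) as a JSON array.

D: 2·0+6·4 = 24 | 4·6+3·0 = 24
E: 2·6+6·5 = 42 | 4·6+3·6 = 42
T: 2·0+6·5 = 30 | 4·6+3·2 = 30
L: 2·3+6·6 = 42 | 4·6+3·6 = 42
gcd(2,6,4,3) = 1

Coefficients: [2, 6, 4, 3]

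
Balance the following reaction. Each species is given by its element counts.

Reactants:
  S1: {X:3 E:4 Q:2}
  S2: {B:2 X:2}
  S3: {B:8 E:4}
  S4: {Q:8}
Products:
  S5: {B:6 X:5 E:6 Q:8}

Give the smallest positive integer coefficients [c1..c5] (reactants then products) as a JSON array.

B: 4·0+4·2+2·8+3·0 = 24 | 4·6 = 24
X: 4·3+4·2+2·0+3·0 = 20 | 4·5 = 20
E: 4·4+4·0+2·4+3·0 = 24 | 4·6 = 24
Q: 4·2+4·0+2·0+3·8 = 32 | 4·8 = 32
gcd(4,4,2,3,4) = 1

Coefficients: [4, 4, 2, 3, 4]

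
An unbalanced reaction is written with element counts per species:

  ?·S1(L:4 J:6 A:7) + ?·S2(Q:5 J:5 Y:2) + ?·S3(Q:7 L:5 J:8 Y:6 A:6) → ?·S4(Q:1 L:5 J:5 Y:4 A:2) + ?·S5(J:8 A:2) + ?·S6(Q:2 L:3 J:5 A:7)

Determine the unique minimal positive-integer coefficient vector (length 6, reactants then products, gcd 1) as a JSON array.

Q: 5·0+1·5+1·7 = 12 | 2·1+1·0+5·2 = 12
L: 5·4+1·0+1·5 = 25 | 2·5+1·0+5·3 = 25
J: 5·6+1·5+1·8 = 43 | 2·5+1·8+5·5 = 43
Y: 5·0+1·2+1·6 = 8 | 2·4+1·0+5·0 = 8
A: 5·7+1·0+1·6 = 41 | 2·2+1·2+5·7 = 41
gcd(5,1,1,2,1,5) = 1

Coefficients: [5, 1, 1, 2, 1, 5]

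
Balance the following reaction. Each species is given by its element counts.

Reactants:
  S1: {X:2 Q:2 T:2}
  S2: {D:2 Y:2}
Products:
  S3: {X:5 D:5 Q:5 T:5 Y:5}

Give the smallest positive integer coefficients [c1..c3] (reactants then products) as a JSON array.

X: 5·2+5·0 = 10 | 2·5 = 10
D: 5·0+5·2 = 10 | 2·5 = 10
Q: 5·2+5·0 = 10 | 2·5 = 10
T: 5·2+5·0 = 10 | 2·5 = 10
Y: 5·0+5·2 = 10 | 2·5 = 10
gcd(5,5,2) = 1

Coefficients: [5, 5, 2]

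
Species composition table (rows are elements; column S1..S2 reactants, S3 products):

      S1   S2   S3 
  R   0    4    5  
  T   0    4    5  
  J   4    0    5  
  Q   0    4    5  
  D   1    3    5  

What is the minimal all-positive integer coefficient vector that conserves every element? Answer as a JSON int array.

Coefficients: [5, 5, 4]

R: 5·0+5·4 = 20 | 4·5 = 20
T: 5·0+5·4 = 20 | 4·5 = 20
J: 5·4+5·0 = 20 | 4·5 = 20
Q: 5·0+5·4 = 20 | 4·5 = 20
D: 5·1+5·3 = 20 | 4·5 = 20
gcd(5,5,4) = 1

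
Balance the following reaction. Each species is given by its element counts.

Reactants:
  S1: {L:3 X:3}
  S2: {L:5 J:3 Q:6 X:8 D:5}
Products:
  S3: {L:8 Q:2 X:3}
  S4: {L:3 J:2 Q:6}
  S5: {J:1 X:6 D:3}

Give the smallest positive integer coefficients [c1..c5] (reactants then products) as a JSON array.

Coefficients: [5, 3, 3, 2, 5]

L: 5·3+3·5 = 30 | 3·8+2·3+5·0 = 30
J: 5·0+3·3 = 9 | 3·0+2·2+5·1 = 9
Q: 5·0+3·6 = 18 | 3·2+2·6+5·0 = 18
X: 5·3+3·8 = 39 | 3·3+2·0+5·6 = 39
D: 5·0+3·5 = 15 | 3·0+2·0+5·3 = 15
gcd(5,3,3,2,5) = 1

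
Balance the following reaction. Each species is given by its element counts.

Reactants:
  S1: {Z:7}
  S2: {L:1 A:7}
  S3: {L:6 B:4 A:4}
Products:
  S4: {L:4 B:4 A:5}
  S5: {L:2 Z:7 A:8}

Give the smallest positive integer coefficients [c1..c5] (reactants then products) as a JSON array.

L: 5·0+6·1+2·6 = 18 | 2·4+5·2 = 18
B: 5·0+6·0+2·4 = 8 | 2·4+5·0 = 8
Z: 5·7+6·0+2·0 = 35 | 2·0+5·7 = 35
A: 5·0+6·7+2·4 = 50 | 2·5+5·8 = 50
gcd(5,6,2,2,5) = 1

Coefficients: [5, 6, 2, 2, 5]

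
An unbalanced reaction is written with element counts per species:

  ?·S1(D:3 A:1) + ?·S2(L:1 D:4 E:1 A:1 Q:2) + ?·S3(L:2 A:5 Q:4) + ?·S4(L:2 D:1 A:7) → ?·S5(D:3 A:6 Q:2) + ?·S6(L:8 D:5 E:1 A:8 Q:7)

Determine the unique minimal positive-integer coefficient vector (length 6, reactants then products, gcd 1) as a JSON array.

L: 5·0+2·1+5·2+2·2 = 16 | 5·0+2·8 = 16
D: 5·3+2·4+5·0+2·1 = 25 | 5·3+2·5 = 25
E: 5·0+2·1+5·0+2·0 = 2 | 5·0+2·1 = 2
A: 5·1+2·1+5·5+2·7 = 46 | 5·6+2·8 = 46
Q: 5·0+2·2+5·4+2·0 = 24 | 5·2+2·7 = 24
gcd(5,2,5,2,5,2) = 1

Coefficients: [5, 2, 5, 2, 5, 2]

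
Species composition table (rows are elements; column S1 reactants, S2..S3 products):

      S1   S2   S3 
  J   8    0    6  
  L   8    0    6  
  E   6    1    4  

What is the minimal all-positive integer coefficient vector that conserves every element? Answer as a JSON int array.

Coefficients: [3, 2, 4]

J: 3·8 = 24 | 2·0+4·6 = 24
L: 3·8 = 24 | 2·0+4·6 = 24
E: 3·6 = 18 | 2·1+4·4 = 18
gcd(3,2,4) = 1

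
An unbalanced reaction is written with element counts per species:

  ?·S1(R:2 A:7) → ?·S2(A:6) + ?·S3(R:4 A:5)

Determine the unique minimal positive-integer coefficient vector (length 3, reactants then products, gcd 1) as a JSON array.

R: 4·2 = 8 | 3·0+2·4 = 8
A: 4·7 = 28 | 3·6+2·5 = 28
gcd(4,3,2) = 1

Coefficients: [4, 3, 2]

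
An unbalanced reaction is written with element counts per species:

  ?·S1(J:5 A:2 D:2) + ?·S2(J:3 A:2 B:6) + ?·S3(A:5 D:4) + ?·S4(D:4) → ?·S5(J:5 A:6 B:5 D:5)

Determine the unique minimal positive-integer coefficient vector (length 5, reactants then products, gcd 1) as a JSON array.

J: 3·5+5·3+4·0+2·0 = 30 | 6·5 = 30
A: 3·2+5·2+4·5+2·0 = 36 | 6·6 = 36
B: 3·0+5·6+4·0+2·0 = 30 | 6·5 = 30
D: 3·2+5·0+4·4+2·4 = 30 | 6·5 = 30
gcd(3,5,4,2,6) = 1

Coefficients: [3, 5, 4, 2, 6]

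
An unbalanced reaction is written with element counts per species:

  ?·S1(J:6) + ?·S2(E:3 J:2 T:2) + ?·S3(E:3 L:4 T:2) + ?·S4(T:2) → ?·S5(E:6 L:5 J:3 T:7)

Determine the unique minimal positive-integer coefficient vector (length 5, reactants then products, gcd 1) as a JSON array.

Coefficients: [1, 3, 5, 6, 4]

E: 1·0+3·3+5·3+6·0 = 24 | 4·6 = 24
L: 1·0+3·0+5·4+6·0 = 20 | 4·5 = 20
J: 1·6+3·2+5·0+6·0 = 12 | 4·3 = 12
T: 1·0+3·2+5·2+6·2 = 28 | 4·7 = 28
gcd(1,3,5,6,4) = 1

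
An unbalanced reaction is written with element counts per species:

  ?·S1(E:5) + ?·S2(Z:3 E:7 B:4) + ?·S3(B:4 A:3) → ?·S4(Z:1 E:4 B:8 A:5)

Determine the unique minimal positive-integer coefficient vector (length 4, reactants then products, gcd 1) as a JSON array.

Z: 1·0+1·3+5·0 = 3 | 3·1 = 3
E: 1·5+1·7+5·0 = 12 | 3·4 = 12
B: 1·0+1·4+5·4 = 24 | 3·8 = 24
A: 1·0+1·0+5·3 = 15 | 3·5 = 15
gcd(1,1,5,3) = 1

Coefficients: [1, 1, 5, 3]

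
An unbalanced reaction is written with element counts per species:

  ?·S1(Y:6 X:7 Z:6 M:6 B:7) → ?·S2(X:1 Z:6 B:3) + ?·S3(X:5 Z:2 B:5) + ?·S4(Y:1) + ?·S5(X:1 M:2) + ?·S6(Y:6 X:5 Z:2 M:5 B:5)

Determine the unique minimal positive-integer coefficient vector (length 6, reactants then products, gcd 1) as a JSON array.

Y: 3·6 = 18 | 2·0+1·0+6·1+4·0+2·6 = 18
X: 3·7 = 21 | 2·1+1·5+6·0+4·1+2·5 = 21
Z: 3·6 = 18 | 2·6+1·2+6·0+4·0+2·2 = 18
M: 3·6 = 18 | 2·0+1·0+6·0+4·2+2·5 = 18
B: 3·7 = 21 | 2·3+1·5+6·0+4·0+2·5 = 21
gcd(3,2,1,6,4,2) = 1

Coefficients: [3, 2, 1, 6, 4, 2]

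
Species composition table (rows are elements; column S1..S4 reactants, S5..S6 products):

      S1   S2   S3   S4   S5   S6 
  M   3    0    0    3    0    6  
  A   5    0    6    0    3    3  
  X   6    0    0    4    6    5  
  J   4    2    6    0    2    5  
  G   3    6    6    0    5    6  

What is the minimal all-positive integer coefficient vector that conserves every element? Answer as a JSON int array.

M: 3·3+4·0+1·0+5·3 = 24 | 3·0+4·6 = 24
A: 3·5+4·0+1·6+5·0 = 21 | 3·3+4·3 = 21
X: 3·6+4·0+1·0+5·4 = 38 | 3·6+4·5 = 38
J: 3·4+4·2+1·6+5·0 = 26 | 3·2+4·5 = 26
G: 3·3+4·6+1·6+5·0 = 39 | 3·5+4·6 = 39
gcd(3,4,1,5,3,4) = 1

Coefficients: [3, 4, 1, 5, 3, 4]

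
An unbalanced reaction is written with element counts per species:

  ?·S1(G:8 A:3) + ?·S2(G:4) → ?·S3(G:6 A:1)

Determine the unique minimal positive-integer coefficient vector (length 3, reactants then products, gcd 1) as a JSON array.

Coefficients: [2, 5, 6]

G: 2·8+5·4 = 36 | 6·6 = 36
A: 2·3+5·0 = 6 | 6·1 = 6
gcd(2,5,6) = 1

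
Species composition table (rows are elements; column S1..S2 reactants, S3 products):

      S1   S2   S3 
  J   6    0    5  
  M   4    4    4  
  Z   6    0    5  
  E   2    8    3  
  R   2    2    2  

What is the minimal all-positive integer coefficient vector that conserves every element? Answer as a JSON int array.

Coefficients: [5, 1, 6]

J: 5·6+1·0 = 30 | 6·5 = 30
M: 5·4+1·4 = 24 | 6·4 = 24
Z: 5·6+1·0 = 30 | 6·5 = 30
E: 5·2+1·8 = 18 | 6·3 = 18
R: 5·2+1·2 = 12 | 6·2 = 12
gcd(5,1,6) = 1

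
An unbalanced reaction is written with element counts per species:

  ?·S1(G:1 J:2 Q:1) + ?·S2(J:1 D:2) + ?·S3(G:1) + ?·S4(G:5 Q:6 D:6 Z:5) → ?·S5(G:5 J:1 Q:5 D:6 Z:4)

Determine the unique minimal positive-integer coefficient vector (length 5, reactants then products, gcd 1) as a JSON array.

G: 1·1+3·0+4·1+4·5 = 25 | 5·5 = 25
J: 1·2+3·1+4·0+4·0 = 5 | 5·1 = 5
Q: 1·1+3·0+4·0+4·6 = 25 | 5·5 = 25
D: 1·0+3·2+4·0+4·6 = 30 | 5·6 = 30
Z: 1·0+3·0+4·0+4·5 = 20 | 5·4 = 20
gcd(1,3,4,4,5) = 1

Coefficients: [1, 3, 4, 4, 5]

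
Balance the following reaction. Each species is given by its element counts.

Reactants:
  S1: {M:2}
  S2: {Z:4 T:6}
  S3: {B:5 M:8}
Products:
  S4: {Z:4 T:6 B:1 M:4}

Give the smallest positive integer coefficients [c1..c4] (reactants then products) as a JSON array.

Coefficients: [6, 5, 1, 5]

Z: 6·0+5·4+1·0 = 20 | 5·4 = 20
T: 6·0+5·6+1·0 = 30 | 5·6 = 30
B: 6·0+5·0+1·5 = 5 | 5·1 = 5
M: 6·2+5·0+1·8 = 20 | 5·4 = 20
gcd(6,5,1,5) = 1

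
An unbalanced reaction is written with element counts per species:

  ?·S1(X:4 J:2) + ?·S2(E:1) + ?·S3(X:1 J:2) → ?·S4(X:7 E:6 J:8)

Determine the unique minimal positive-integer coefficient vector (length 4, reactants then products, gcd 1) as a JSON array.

X: 1·4+6·0+3·1 = 7 | 1·7 = 7
E: 1·0+6·1+3·0 = 6 | 1·6 = 6
J: 1·2+6·0+3·2 = 8 | 1·8 = 8
gcd(1,6,3,1) = 1

Coefficients: [1, 6, 3, 1]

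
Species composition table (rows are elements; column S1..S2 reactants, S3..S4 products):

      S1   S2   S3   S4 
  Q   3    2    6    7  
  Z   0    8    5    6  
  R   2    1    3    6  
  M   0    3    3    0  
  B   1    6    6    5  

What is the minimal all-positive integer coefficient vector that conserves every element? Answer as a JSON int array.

Q: 5·3+2·2 = 19 | 2·6+1·7 = 19
Z: 5·0+2·8 = 16 | 2·5+1·6 = 16
R: 5·2+2·1 = 12 | 2·3+1·6 = 12
M: 5·0+2·3 = 6 | 2·3+1·0 = 6
B: 5·1+2·6 = 17 | 2·6+1·5 = 17
gcd(5,2,2,1) = 1

Coefficients: [5, 2, 2, 1]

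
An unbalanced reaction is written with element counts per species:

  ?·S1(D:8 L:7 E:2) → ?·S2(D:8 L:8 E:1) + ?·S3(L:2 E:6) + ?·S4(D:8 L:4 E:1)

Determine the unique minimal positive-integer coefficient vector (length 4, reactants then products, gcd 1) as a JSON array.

D: 6·8 = 48 | 4·8+1·0+2·8 = 48
L: 6·7 = 42 | 4·8+1·2+2·4 = 42
E: 6·2 = 12 | 4·1+1·6+2·1 = 12
gcd(6,4,1,2) = 1

Coefficients: [6, 4, 1, 2]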